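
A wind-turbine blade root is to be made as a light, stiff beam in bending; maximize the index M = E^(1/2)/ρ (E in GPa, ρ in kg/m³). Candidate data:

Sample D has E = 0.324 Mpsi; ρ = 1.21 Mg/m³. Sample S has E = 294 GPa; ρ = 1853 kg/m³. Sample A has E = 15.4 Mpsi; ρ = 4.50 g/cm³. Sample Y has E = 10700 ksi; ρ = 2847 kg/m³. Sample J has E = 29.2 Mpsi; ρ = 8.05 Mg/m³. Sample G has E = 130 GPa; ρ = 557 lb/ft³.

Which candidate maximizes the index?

Convert each candidate to consistent units, then evaluate M:
  sample D: E = 2.234 GPa, ρ = 1210 kg/m³
  sample S: E = 294.0 GPa, ρ = 1853 kg/m³
  sample A: E = 106.2 GPa, ρ = 4500 kg/m³
  sample Y: E = 73.77 GPa, ρ = 2847 kg/m³
  sample J: E = 201.3 GPa, ρ = 8050 kg/m³
  sample G: E = 130.0 GPa, ρ = 8922 kg/m³
  sample S: M = 9.25×10⁻³
  sample Y: M = 3.02×10⁻³
  sample A: M = 2.29×10⁻³
  sample J: M = 1.76×10⁻³
  sample G: M = 1.28×10⁻³
  sample D: M = 1.24×10⁻³
The maximum is for sample S.

sample S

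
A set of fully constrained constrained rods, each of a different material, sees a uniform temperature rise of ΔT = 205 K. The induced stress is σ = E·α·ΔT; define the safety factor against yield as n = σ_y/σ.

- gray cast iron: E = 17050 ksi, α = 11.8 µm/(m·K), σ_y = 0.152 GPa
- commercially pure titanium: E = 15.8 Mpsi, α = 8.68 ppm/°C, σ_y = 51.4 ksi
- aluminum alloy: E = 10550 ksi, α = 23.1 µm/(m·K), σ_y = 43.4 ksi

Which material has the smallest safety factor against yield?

With everything in SI (GPa, ×10⁻⁶/K, MPa):
  gray cast iron: E = 117.6, α = 11.8, σ_y = 152.0 → σ = 284 MPa, n = 0.535
  commercially pure titanium: E = 108.9, α = 8.68, σ_y = 354.4 → σ = 194 MPa, n = 1.83
  aluminum alloy: E = 72.74, α = 23.1, σ_y = 299.2 → σ = 344 MPa, n = 0.869
Gray cast iron has the lowest safety factor, n = 0.535.

gray cast iron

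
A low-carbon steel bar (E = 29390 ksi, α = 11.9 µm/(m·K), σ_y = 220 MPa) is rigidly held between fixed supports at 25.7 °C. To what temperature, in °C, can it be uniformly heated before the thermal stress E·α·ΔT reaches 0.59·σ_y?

E = 29390 ksi = 202.6 GPa.
E·α·ΔT = 129.8 MPa ⇒ ΔT = 129.8 / (202.6×10³ × 11.9×10⁻⁶) = 53.83 K.
T = 25.7 + 53.83 = 79.53 °C.

79.5 °C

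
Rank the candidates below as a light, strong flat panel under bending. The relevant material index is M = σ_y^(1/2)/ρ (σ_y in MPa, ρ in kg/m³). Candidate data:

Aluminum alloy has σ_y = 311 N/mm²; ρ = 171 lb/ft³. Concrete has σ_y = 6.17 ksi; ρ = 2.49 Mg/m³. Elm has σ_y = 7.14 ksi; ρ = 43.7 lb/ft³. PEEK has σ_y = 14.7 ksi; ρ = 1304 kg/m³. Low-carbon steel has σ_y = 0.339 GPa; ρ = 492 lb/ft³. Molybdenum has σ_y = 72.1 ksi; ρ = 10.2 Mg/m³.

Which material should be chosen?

elm

Convert each candidate to consistent units, then evaluate M:
  aluminum alloy: σ_y = 311.0 MPa, ρ = 2739 kg/m³
  concrete: σ_y = 42.54 MPa, ρ = 2490 kg/m³
  elm: σ_y = 49.23 MPa, ρ = 700.0 kg/m³
  PEEK: σ_y = 101.4 MPa, ρ = 1304 kg/m³
  low-carbon steel: σ_y = 339.0 MPa, ρ = 7881 kg/m³
  molybdenum: σ_y = 497.1 MPa, ρ = 10200 kg/m³
  elm: M = 10.0×10⁻³
  PEEK: M = 7.72×10⁻³
  aluminum alloy: M = 6.44×10⁻³
  concrete: M = 2.62×10⁻³
  low-carbon steel: M = 2.34×10⁻³
  molybdenum: M = 2.19×10⁻³
Highest index: elm.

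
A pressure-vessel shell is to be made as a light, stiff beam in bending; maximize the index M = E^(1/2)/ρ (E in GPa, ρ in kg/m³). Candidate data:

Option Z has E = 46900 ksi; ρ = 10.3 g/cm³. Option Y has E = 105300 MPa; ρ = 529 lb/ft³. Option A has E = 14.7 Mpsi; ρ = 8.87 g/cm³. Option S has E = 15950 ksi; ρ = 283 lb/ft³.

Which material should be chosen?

option S

Normalizing units and computing the index:
  option Z: E = 323.4 GPa, ρ = 10300 kg/m³
  option Y: E = 105.3 GPa, ρ = 8474 kg/m³
  option A: E = 101.4 GPa, ρ = 8870 kg/m³
  option S: E = 110.0 GPa, ρ = 4533 kg/m³
  option S: M = 2.31×10⁻³
  option Z: M = 1.75×10⁻³
  option Y: M = 1.21×10⁻³
  option A: M = 1.13×10⁻³
The maximum is for option S.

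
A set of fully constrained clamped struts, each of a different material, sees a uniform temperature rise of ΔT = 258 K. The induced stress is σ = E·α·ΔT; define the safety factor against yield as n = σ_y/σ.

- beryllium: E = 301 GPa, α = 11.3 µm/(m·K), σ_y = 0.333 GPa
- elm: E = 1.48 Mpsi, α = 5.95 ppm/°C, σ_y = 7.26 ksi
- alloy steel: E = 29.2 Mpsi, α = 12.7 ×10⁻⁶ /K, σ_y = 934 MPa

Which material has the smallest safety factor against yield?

In consistent units (E in GPa, α in ×10⁻⁶/K, σ_y in MPa):
  beryllium: E = 301.0, α = 11.3, σ_y = 333.0 → σ = 878 MPa, n = 0.379
  elm: E = 10.20, α = 5.95, σ_y = 50.06 → σ = 15.7 MPa, n = 3.20
  alloy steel: E = 201.3, α = 12.7, σ_y = 934.0 → σ = 660 MPa, n = 1.42
The minimum is beryllium at n = 0.379.

beryllium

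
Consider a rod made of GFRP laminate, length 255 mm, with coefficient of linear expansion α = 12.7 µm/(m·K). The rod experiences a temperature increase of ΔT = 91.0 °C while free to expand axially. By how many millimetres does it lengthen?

ΔL = α·L₀·ΔT = 12.7×10⁻⁶ × 255 mm × 91.00 K = 0.295 mm.

0.295 mm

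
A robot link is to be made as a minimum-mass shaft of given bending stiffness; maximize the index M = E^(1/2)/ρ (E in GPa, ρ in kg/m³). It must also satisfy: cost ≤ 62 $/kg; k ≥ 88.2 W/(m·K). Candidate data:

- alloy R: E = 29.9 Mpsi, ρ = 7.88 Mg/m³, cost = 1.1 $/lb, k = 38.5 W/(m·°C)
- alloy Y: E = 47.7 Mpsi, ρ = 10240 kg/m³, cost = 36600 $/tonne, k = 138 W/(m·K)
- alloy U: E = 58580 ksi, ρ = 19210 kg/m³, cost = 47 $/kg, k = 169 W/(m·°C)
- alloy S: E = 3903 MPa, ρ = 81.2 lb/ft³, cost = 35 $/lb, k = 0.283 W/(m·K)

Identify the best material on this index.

Screen on constraints: cost ≤ 62 $/kg; k ≥ 88.2 W/(m·K). Survivors: alloy Y, alloy U.
Normalizing units and computing the index:
  alloy Y: E = 328.9 GPa, ρ = 10240 kg/m³
  alloy U: E = 403.9 GPa, ρ = 19210 kg/m³
  alloy Y: M = 1.77×10⁻³
  alloy U: M = 1.05×10⁻³
The maximum is for alloy Y.

alloy Y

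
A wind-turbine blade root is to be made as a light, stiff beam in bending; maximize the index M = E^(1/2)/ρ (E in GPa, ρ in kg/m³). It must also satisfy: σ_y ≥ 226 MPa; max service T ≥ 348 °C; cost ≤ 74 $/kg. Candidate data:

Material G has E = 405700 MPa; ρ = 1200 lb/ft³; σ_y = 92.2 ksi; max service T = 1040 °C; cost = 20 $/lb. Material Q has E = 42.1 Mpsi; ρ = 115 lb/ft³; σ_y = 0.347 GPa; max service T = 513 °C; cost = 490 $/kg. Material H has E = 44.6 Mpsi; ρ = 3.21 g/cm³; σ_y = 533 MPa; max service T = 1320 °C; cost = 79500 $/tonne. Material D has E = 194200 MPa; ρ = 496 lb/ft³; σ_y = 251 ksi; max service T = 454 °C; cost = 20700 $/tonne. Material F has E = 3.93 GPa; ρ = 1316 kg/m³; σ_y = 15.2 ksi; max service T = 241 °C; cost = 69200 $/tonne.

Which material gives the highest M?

Screen on constraints: σ_y ≥ 226 MPa; max service T ≥ 348 °C; cost ≤ 74 $/kg. Survivors: material G, material D.
Convert each candidate to consistent units, then evaluate M:
  material G: E = 405.7 GPa, ρ = 19220 kg/m³
  material D: E = 194.2 GPa, ρ = 7945 kg/m³
  material D: M = 1.75×10⁻³
  material G: M = 1.05×10⁻³
Highest index: material D.

material D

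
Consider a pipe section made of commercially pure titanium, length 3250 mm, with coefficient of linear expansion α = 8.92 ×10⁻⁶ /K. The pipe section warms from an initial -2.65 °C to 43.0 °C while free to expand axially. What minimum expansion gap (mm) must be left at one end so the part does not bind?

1.32 mm

ΔT = 43.0 − (-2.65) = 45.65 K.
ΔL = α·L₀·ΔT = 8.92×10⁻⁶ × 3250 mm × 45.65 K = 1.32 mm.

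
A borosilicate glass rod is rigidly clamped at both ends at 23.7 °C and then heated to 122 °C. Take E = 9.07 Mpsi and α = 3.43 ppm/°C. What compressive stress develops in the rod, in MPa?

E = 9.07 Mpsi = 62.54 GPa.
ΔT = 98.30 K. Constrained thermal stress σ = E·α·ΔT = 62.54×10³ MPa × 3.43×10⁻⁶ × 98.30 = 21.1 MPa (compressive).

21.1 MPa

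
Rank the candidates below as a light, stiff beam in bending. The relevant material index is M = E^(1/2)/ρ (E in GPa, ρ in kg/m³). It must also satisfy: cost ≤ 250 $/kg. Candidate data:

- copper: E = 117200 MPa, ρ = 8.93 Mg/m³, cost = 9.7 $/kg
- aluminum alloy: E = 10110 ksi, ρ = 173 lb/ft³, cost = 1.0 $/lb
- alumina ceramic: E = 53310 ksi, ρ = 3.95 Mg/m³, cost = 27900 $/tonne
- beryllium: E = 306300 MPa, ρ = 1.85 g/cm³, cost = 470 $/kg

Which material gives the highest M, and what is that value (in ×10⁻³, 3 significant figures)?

Screen on constraints: cost ≤ 250 $/kg. Survivors: copper, aluminum alloy, alumina ceramic.
Putting every candidate on a common basis:
  copper: E = 117.2 GPa, ρ = 8930 kg/m³
  aluminum alloy: E = 69.71 GPa, ρ = 2771 kg/m³
  alumina ceramic: E = 367.6 GPa, ρ = 3950 kg/m³
  alumina ceramic: M = 4.85×10⁻³
  aluminum alloy: M = 3.01×10⁻³
  copper: M = 1.21×10⁻³
Highest index: alumina ceramic.

alumina ceramic, M = 4.85×10⁻³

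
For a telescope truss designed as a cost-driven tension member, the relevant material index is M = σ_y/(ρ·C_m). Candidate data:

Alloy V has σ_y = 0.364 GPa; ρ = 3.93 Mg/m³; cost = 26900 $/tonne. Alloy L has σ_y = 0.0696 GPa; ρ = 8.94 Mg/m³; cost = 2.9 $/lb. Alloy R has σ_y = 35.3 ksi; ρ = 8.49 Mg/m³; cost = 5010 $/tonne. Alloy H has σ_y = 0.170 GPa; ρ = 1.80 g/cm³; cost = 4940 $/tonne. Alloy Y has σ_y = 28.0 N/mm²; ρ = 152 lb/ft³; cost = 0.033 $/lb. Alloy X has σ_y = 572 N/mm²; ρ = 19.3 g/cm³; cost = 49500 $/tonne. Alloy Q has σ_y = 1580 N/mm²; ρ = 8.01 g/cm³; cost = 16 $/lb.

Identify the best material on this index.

In SI units:
  alloy V: σ_y = 364.0 MPa, ρ = 3930 kg/m³, cost = 26.90 $/kg
  alloy L: σ_y = 69.60 MPa, ρ = 8940 kg/m³, cost = 6.393 $/kg
  alloy R: σ_y = 243.4 MPa, ρ = 8490 kg/m³, cost = 5.010 $/kg
  alloy H: σ_y = 170.0 MPa, ρ = 1800 kg/m³, cost = 4.940 $/kg
  alloy Y: σ_y = 28.00 MPa, ρ = 2435 kg/m³, cost = 0.07275 $/kg
  alloy X: σ_y = 572.0 MPa, ρ = 19300 kg/m³, cost = 49.50 $/kg
  alloy Q: σ_y = 1580 MPa, ρ = 8010 kg/m³, cost = 35.27 $/kg
  alloy Y: M = 158 kN·m per $
  alloy H: M = 19.1 kN·m per $
  alloy R: M = 5.72 kN·m per $
  alloy Q: M = 5.59 kN·m per $
  alloy V: M = 3.44 kN·m per $
  alloy L: M = 1.22 kN·m per $
  alloy X: M = 0.599 kN·m per $
Alloy Y has the largest M.

alloy Y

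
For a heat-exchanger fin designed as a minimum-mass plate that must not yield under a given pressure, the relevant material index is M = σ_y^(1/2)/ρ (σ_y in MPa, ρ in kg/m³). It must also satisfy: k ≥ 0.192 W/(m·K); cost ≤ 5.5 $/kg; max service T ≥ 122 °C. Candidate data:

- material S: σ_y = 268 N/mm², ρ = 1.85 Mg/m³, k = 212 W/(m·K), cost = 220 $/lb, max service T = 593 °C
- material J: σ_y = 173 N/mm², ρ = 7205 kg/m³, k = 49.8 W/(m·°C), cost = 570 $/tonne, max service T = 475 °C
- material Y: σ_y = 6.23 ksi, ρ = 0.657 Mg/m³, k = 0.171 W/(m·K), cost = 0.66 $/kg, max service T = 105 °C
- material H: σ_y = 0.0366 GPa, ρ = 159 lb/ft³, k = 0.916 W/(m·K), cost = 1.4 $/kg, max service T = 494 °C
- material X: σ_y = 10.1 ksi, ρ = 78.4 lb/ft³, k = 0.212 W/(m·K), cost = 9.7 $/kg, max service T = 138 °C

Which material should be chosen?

Screen on constraints: k ≥ 0.192 W/(m·K); cost ≤ 5.5 $/kg; max service T ≥ 122 °C. Survivors: material J, material H.
Putting every candidate on a common basis:
  material J: σ_y = 173.0 MPa, ρ = 7205 kg/m³
  material H: σ_y = 36.60 MPa, ρ = 2547 kg/m³
  material H: M = 2.38×10⁻³
  material J: M = 1.83×10⁻³
The maximum is for material H.

material H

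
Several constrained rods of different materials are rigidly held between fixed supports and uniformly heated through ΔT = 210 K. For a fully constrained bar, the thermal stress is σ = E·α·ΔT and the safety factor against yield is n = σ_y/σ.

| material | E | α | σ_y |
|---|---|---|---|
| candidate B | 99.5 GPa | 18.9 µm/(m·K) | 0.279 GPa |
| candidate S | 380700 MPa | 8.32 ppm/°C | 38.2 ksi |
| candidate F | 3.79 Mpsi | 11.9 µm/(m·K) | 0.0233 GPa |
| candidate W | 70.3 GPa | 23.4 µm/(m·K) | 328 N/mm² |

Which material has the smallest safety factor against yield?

candidate F

With everything in SI (GPa, ×10⁻⁶/K, MPa):
  candidate B: E = 99.50, α = 18.9, σ_y = 279.0 → σ = 395 MPa, n = 0.706
  candidate S: E = 380.7, α = 8.32, σ_y = 263.4 → σ = 665 MPa, n = 0.396
  candidate F: E = 26.13, α = 11.9, σ_y = 23.30 → σ = 65.3 MPa, n = 0.357
  candidate W: E = 70.30, α = 23.4, σ_y = 328.0 → σ = 345 MPa, n = 0.949
Smallest n: candidate F with n = 0.357.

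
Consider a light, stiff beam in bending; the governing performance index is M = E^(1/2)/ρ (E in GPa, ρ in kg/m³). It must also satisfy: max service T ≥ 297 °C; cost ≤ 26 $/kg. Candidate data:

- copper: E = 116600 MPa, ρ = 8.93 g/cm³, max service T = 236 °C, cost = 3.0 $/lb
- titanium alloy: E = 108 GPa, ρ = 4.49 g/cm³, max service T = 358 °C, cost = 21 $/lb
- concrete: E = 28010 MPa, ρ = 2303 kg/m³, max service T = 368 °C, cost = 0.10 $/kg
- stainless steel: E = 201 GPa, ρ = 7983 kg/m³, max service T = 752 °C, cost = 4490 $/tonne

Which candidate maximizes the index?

concrete

Screen on constraints: max service T ≥ 297 °C; cost ≤ 26 $/kg. Survivors: concrete, stainless steel.
After converting to SI:
  concrete: E = 28.01 GPa, ρ = 2303 kg/m³
  stainless steel: E = 201.0 GPa, ρ = 7983 kg/m³
  concrete: M = 2.30×10⁻³
  stainless steel: M = 1.78×10⁻³
Concrete has the largest M.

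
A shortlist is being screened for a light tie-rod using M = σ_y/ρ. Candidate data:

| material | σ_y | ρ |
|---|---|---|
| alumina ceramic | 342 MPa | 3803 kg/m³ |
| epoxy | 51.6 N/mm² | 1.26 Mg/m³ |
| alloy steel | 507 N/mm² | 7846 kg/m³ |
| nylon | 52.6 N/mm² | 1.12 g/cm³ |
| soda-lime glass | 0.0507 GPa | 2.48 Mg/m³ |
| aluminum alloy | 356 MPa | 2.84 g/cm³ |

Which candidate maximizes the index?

aluminum alloy

After converting to SI:
  alumina ceramic: σ_y = 342.0 MPa, ρ = 3803 kg/m³
  epoxy: σ_y = 51.60 MPa, ρ = 1260 kg/m³
  alloy steel: σ_y = 507.0 MPa, ρ = 7846 kg/m³
  nylon: σ_y = 52.60 MPa, ρ = 1120 kg/m³
  soda-lime glass: σ_y = 50.70 MPa, ρ = 2480 kg/m³
  aluminum alloy: σ_y = 356.0 MPa, ρ = 2840 kg/m³
  aluminum alloy: M = 125 kN·m/kg
  alumina ceramic: M = 89.9 kN·m/kg
  alloy steel: M = 64.6 kN·m/kg
  nylon: M = 47.0 kN·m/kg
  epoxy: M = 41.0 kN·m/kg
  soda-lime glass: M = 20.4 kN·m/kg
Aluminum alloy has the largest M.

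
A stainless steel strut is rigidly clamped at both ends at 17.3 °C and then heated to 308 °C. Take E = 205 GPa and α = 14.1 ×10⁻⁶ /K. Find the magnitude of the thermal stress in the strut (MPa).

840 MPa

ΔT = 290.7 K. Constrained thermal stress σ = E·α·ΔT = 205.0×10³ MPa × 14.1×10⁻⁶ × 290.7 = 840 MPa (compressive).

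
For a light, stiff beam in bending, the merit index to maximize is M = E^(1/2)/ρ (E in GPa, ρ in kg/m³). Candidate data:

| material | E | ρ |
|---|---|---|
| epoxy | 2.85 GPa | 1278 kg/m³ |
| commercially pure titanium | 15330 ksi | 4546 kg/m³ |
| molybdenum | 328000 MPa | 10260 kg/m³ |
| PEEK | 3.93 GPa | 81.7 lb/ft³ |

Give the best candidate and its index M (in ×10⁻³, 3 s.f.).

After converting to SI:
  epoxy: E = 2.850 GPa, ρ = 1278 kg/m³
  commercially pure titanium: E = 105.7 GPa, ρ = 4546 kg/m³
  molybdenum: E = 328.0 GPa, ρ = 10260 kg/m³
  PEEK: E = 3.930 GPa, ρ = 1309 kg/m³
  commercially pure titanium: M = 2.26×10⁻³
  molybdenum: M = 1.77×10⁻³
  PEEK: M = 1.51×10⁻³
  epoxy: M = 1.32×10⁻³
Highest index: commercially pure titanium.

commercially pure titanium, M = 2.26×10⁻³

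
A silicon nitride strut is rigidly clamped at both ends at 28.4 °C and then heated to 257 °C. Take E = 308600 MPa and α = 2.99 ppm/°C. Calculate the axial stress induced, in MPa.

211 MPa

E = 308600 MPa = 308.6 GPa.
ΔT = 228.6 K. Constrained thermal stress σ = E·α·ΔT = 308.6×10³ MPa × 2.99×10⁻⁶ × 228.6 = 211 MPa (compressive).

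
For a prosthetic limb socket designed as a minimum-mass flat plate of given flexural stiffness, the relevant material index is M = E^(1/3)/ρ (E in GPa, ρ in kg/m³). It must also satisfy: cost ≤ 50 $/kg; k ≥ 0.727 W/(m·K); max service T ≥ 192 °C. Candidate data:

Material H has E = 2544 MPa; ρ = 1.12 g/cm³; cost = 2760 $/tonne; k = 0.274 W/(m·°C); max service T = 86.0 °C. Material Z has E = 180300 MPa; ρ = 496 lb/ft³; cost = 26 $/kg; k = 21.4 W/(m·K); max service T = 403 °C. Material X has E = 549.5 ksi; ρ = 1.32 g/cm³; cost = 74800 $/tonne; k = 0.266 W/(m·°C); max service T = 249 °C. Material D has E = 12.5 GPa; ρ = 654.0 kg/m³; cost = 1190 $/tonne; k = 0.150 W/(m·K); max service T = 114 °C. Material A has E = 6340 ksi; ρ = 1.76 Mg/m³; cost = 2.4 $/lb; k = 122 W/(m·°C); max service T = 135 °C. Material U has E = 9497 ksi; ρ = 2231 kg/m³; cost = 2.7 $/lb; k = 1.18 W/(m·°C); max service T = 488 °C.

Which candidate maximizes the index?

material U

Screen on constraints: cost ≤ 50 $/kg; k ≥ 0.727 W/(m·K); max service T ≥ 192 °C. Survivors: material Z, material U.
Normalizing units and computing the index:
  material Z: E = 180.3 GPa, ρ = 7945 kg/m³
  material U: E = 65.48 GPa, ρ = 2231 kg/m³
  material U: M = 1.81×10⁻³
  material Z: M = 0.711×10⁻³
Material U ranks first.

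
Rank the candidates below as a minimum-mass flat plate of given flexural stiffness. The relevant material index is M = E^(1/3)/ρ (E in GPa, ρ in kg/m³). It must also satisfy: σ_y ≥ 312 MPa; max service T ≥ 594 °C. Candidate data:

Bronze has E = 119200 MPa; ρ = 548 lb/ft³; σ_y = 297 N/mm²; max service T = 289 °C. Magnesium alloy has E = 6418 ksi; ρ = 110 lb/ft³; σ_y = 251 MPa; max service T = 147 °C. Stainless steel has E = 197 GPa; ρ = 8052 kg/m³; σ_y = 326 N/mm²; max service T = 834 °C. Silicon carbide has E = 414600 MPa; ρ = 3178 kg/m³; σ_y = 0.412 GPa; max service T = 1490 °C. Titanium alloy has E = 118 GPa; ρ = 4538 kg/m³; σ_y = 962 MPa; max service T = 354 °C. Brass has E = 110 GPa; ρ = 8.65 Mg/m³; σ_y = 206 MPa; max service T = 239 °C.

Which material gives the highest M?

silicon carbide

Screen on constraints: σ_y ≥ 312 MPa; max service T ≥ 594 °C. Survivors: stainless steel, silicon carbide.
Convert each candidate to consistent units, then evaluate M:
  stainless steel: E = 197.0 GPa, ρ = 8052 kg/m³
  silicon carbide: E = 414.6 GPa, ρ = 3178 kg/m³
  silicon carbide: M = 2.35×10⁻³
  stainless steel: M = 0.723×10⁻³
Highest index: silicon carbide.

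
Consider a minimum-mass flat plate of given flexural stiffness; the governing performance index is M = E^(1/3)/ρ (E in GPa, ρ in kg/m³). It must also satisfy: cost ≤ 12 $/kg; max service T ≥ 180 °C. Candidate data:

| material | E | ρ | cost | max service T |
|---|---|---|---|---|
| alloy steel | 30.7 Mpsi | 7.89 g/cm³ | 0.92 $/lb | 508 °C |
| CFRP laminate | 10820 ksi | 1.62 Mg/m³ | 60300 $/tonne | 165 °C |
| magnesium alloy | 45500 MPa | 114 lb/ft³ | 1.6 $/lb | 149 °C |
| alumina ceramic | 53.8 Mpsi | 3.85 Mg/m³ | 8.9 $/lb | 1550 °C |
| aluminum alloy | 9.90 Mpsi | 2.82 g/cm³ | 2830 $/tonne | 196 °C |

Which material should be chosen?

Screen on constraints: cost ≤ 12 $/kg; max service T ≥ 180 °C. Survivors: alloy steel, aluminum alloy.
After converting to SI:
  alloy steel: E = 211.7 GPa, ρ = 7890 kg/m³
  aluminum alloy: E = 68.26 GPa, ρ = 2820 kg/m³
  aluminum alloy: M = 1.45×10⁻³
  alloy steel: M = 0.755×10⁻³
Highest index: aluminum alloy.

aluminum alloy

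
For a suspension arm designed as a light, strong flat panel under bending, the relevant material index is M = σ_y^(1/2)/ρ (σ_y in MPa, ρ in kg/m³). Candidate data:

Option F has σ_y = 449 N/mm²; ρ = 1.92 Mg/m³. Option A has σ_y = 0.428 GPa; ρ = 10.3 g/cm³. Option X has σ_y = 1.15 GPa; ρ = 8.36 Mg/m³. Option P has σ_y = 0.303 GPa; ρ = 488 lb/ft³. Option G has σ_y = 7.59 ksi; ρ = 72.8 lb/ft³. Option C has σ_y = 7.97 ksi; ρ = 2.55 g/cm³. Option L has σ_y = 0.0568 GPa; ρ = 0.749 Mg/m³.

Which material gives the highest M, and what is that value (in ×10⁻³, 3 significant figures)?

In SI units:
  option F: σ_y = 449.0 MPa, ρ = 1920 kg/m³
  option A: σ_y = 428.0 MPa, ρ = 10300 kg/m³
  option X: σ_y = 1150 MPa, ρ = 8360 kg/m³
  option P: σ_y = 303.0 MPa, ρ = 7817 kg/m³
  option G: σ_y = 52.33 MPa, ρ = 1166 kg/m³
  option C: σ_y = 54.95 MPa, ρ = 2550 kg/m³
  option L: σ_y = 56.80 MPa, ρ = 749.0 kg/m³
  option F: M = 11.0×10⁻³
  option L: M = 10.1×10⁻³
  option G: M = 6.20×10⁻³
  option X: M = 4.06×10⁻³
  option C: M = 2.91×10⁻³
  option P: M = 2.23×10⁻³
  option A: M = 2.01×10⁻³
Option F has the largest M.

option F, M = 11.0×10⁻³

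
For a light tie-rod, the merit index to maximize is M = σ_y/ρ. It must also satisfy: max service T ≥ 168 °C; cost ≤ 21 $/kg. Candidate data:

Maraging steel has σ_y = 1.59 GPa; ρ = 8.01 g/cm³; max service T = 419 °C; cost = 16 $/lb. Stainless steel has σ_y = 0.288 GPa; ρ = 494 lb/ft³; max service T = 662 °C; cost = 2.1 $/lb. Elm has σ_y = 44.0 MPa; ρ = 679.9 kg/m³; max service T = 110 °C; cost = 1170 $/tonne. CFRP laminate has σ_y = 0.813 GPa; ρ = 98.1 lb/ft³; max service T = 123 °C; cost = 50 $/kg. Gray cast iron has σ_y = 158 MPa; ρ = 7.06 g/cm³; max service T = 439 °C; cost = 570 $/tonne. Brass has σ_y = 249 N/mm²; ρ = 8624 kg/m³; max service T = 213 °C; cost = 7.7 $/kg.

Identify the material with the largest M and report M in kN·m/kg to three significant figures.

Screen on constraints: max service T ≥ 168 °C; cost ≤ 21 $/kg. Survivors: stainless steel, gray cast iron, brass.
In SI units:
  stainless steel: σ_y = 288.0 MPa, ρ = 7913 kg/m³
  gray cast iron: σ_y = 158.0 MPa, ρ = 7060 kg/m³
  brass: σ_y = 249.0 MPa, ρ = 8624 kg/m³
  stainless steel: M = 36.4 kN·m/kg
  brass: M = 28.9 kN·m/kg
  gray cast iron: M = 22.4 kN·m/kg
Stainless steel has the largest M.

stainless steel, M = 36.4 kN·m/kg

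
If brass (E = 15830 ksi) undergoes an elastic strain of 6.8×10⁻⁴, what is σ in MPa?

E = 15830 ksi = 109.1 GPa.
σ = E·ε = 109100 MPa × 6.8×10⁻⁴ = 74.2 MPa.

74.2 MPa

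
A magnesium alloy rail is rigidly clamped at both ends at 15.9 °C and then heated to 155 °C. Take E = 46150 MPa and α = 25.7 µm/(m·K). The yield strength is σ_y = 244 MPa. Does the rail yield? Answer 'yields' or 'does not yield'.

does not yield

E = 46150 MPa = 46.15 GPa.
ΔT = 139.1 K. Constrained thermal stress σ = E·α·ΔT = 46.15×10³ MPa × 25.7×10⁻⁶ × 139.1 = 165 MPa (compressive).
Compare to σ_y = 244 MPa: σ < σ_y, so it does not yield.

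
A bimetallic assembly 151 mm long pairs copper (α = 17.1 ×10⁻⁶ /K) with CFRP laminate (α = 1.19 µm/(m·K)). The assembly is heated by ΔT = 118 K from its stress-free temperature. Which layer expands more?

α(copper) = 17.1×10⁻⁶/K vs α(CFRP laminate) = 1.19×10⁻⁶/K.
Higher α expands more for the same ΔT: copper.

copper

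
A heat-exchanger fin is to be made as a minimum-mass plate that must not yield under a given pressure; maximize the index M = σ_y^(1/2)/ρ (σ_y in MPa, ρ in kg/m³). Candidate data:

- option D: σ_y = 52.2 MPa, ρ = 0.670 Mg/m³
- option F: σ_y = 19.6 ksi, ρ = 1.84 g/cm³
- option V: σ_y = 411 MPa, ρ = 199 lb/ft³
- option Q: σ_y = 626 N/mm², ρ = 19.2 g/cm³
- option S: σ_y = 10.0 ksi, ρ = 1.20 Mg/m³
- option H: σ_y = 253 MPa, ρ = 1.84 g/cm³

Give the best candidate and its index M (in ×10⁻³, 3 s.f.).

Putting every candidate on a common basis:
  option D: σ_y = 52.20 MPa, ρ = 670.0 kg/m³
  option F: σ_y = 135.1 MPa, ρ = 1840 kg/m³
  option V: σ_y = 411.0 MPa, ρ = 3188 kg/m³
  option Q: σ_y = 626.0 MPa, ρ = 19200 kg/m³
  option S: σ_y = 68.95 MPa, ρ = 1200 kg/m³
  option H: σ_y = 253.0 MPa, ρ = 1840 kg/m³
  option D: M = 10.8×10⁻³
  option H: M = 8.64×10⁻³
  option S: M = 6.92×10⁻³
  option V: M = 6.36×10⁻³
  option F: M = 6.32×10⁻³
  option Q: M = 1.30×10⁻³
Option D has the largest M.

option D, M = 10.8×10⁻³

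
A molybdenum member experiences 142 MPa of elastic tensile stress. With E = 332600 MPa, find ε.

E = 332600 MPa = 332.6 GPa = 332600 MPa.
ε = σ/E = 142 / 332600 = 4.27×10⁻⁴.

4.27×10⁻⁴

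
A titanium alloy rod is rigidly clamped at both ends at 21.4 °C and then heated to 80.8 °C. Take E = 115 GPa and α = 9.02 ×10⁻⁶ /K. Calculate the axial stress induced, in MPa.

61.6 MPa

ΔT = 59.40 K. Constrained thermal stress σ = E·α·ΔT = 115.0×10³ MPa × 9.02×10⁻⁶ × 59.40 = 61.6 MPa (compressive).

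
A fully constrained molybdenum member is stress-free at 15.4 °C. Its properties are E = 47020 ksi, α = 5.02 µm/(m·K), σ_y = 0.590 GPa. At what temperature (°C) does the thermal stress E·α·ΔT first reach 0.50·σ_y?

197 °C

E = 47020 ksi = 324.2 GPa.
σ_y = 0.590 GPa = 590.0 MPa.
E·α·ΔT = 295.0 MPa ⇒ ΔT = 295.0 / (324.2×10³ × 5.02×10⁻⁶) = 181.3 K.
T = 15.4 + 181.3 = 196.7 °C.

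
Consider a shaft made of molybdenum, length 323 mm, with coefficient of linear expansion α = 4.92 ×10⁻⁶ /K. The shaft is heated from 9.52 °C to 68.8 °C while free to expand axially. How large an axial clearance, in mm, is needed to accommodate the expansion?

ΔT = 68.8 − 9.52 = 59.28 K.
ΔL = α·L₀·ΔT = 4.92×10⁻⁶ × 323 mm × 59.28 K = 0.0942 mm.

0.0942 mm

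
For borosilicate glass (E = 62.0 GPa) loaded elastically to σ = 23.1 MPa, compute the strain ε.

3.73×10⁻⁴

ε = σ/E = 23.1 / 62000 = 3.73×10⁻⁴.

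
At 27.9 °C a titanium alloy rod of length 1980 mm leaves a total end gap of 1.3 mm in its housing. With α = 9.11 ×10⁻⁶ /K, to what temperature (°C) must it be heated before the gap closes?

α·L₀·ΔT = 1.3 mm ⇒ ΔT = 1.3 / (9.11×10⁻⁶ × 1980.0) = 72.07 K.
T = 27.9 + 72.07 = 99.97 °C.

100 °C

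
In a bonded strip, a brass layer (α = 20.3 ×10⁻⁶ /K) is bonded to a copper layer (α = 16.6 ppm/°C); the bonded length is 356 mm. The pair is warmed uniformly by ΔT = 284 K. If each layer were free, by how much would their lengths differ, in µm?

374 µm

Δα = |20.3 − 16.6|×10⁻⁶/K = 3.70×10⁻⁶/K.
ΔL_mismatch = Δα·L·ΔT = 3.70×10⁻⁶ × 356.0 mm × 284.0 K = 374 µm.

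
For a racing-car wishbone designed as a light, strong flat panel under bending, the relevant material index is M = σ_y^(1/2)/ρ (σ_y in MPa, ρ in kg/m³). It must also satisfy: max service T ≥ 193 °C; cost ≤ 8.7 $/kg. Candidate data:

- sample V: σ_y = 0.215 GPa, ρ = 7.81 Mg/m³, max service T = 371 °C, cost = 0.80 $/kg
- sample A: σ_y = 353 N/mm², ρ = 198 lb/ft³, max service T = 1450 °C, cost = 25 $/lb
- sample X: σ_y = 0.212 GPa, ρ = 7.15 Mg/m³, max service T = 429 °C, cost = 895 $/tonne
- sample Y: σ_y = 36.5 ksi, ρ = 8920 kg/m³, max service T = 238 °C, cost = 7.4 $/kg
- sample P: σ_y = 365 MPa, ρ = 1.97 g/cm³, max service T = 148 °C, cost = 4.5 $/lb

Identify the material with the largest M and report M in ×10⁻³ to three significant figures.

sample X, M = 2.04×10⁻³

Screen on constraints: max service T ≥ 193 °C; cost ≤ 8.7 $/kg. Survivors: sample V, sample X, sample Y.
Convert each candidate to consistent units, then evaluate M:
  sample V: σ_y = 215.0 MPa, ρ = 7810 kg/m³
  sample X: σ_y = 212.0 MPa, ρ = 7150 kg/m³
  sample Y: σ_y = 251.7 MPa, ρ = 8920 kg/m³
  sample X: M = 2.04×10⁻³
  sample V: M = 1.88×10⁻³
  sample Y: M = 1.78×10⁻³
Sample X ranks first.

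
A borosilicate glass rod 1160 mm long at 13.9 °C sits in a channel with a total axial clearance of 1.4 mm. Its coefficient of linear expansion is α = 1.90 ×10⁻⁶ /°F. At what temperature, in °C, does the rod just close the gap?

α = 1.90×10⁻⁶/°F × 9/5 = 3.42×10⁻⁶/K.
α·L₀·ΔT = 1.4 mm ⇒ ΔT = 1.4 / (3.42×10⁻⁶ × 1160.0) = 352.9 K.
T = 13.9 + 352.9 = 366.8 °C.

367 °C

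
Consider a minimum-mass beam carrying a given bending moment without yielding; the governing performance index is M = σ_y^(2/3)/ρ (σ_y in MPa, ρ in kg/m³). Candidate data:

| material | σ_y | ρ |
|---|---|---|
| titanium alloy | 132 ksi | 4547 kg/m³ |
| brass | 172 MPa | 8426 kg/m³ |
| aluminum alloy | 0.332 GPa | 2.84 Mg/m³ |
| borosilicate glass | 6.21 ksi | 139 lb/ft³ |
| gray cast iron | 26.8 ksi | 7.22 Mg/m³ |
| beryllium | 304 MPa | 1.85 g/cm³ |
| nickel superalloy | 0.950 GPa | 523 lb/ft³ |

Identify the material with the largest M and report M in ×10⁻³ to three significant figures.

After converting to SI:
  titanium alloy: σ_y = 910.1 MPa, ρ = 4547 kg/m³
  brass: σ_y = 172.0 MPa, ρ = 8426 kg/m³
  aluminum alloy: σ_y = 332.0 MPa, ρ = 2840 kg/m³
  borosilicate glass: σ_y = 42.82 MPa, ρ = 2227 kg/m³
  gray cast iron: σ_y = 184.8 MPa, ρ = 7220 kg/m³
  beryllium: σ_y = 304.0 MPa, ρ = 1850 kg/m³
  nickel superalloy: σ_y = 950.0 MPa, ρ = 8378 kg/m³
  beryllium: M = 24.4×10⁻³
  titanium alloy: M = 20.7×10⁻³
  aluminum alloy: M = 16.9×10⁻³
  nickel superalloy: M = 11.5×10⁻³
  borosilicate glass: M = 5.50×10⁻³
  gray cast iron: M = 4.49×10⁻³
  brass: M = 3.67×10⁻³
Beryllium ranks first.

beryllium, M = 24.4×10⁻³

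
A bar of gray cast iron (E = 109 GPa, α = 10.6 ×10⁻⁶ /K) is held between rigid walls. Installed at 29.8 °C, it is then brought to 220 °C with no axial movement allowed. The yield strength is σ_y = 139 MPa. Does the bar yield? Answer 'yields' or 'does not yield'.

yields

ΔT = 190.2 K. Constrained thermal stress σ = E·α·ΔT = 109.0×10³ MPa × 10.6×10⁻⁶ × 190.2 = 220 MPa (compressive).
Compare to σ_y = 139 MPa: σ ≥ σ_y, so it yields.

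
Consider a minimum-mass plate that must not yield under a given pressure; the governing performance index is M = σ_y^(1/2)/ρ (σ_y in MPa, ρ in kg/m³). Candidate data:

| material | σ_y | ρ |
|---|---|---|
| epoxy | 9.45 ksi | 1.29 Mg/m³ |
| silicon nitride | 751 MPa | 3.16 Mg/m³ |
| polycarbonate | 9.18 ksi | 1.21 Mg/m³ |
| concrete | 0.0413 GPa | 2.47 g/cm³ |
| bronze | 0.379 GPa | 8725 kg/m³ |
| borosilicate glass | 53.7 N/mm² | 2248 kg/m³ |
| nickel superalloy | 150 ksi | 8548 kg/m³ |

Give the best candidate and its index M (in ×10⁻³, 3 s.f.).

silicon nitride, M = 8.67×10⁻³

After converting to SI:
  epoxy: σ_y = 65.16 MPa, ρ = 1290 kg/m³
  silicon nitride: σ_y = 751.0 MPa, ρ = 3160 kg/m³
  polycarbonate: σ_y = 63.29 MPa, ρ = 1210 kg/m³
  concrete: σ_y = 41.30 MPa, ρ = 2470 kg/m³
  bronze: σ_y = 379.0 MPa, ρ = 8725 kg/m³
  borosilicate glass: σ_y = 53.70 MPa, ρ = 2248 kg/m³
  nickel superalloy: σ_y = 1034 MPa, ρ = 8548 kg/m³
  silicon nitride: M = 8.67×10⁻³
  polycarbonate: M = 6.57×10⁻³
  epoxy: M = 6.26×10⁻³
  nickel superalloy: M = 3.76×10⁻³
  borosilicate glass: M = 3.26×10⁻³
  concrete: M = 2.60×10⁻³
  bronze: M = 2.23×10⁻³
The maximum is for silicon nitride.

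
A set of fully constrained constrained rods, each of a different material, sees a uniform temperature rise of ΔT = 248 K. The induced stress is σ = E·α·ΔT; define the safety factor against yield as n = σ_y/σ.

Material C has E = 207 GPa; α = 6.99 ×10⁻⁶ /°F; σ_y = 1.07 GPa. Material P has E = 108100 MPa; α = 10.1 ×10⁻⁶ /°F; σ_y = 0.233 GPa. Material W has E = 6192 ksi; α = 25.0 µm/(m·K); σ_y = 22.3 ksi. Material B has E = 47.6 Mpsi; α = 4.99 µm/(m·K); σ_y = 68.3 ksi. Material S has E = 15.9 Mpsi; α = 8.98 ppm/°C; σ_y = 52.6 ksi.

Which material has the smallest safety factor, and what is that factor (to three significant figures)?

Per material, after unit conversion:
  material C: E = 207.0, α = 12.6, σ_y = 1070 → σ = 646 MPa, n = 1.66
  material P: E = 108.1, α = 18.2, σ_y = 233.0 → σ = 487 MPa, n = 0.478
  material W: E = 42.69, α = 25.0, σ_y = 153.8 → σ = 265 MPa, n = 0.581
  material B: E = 328.2, α = 4.99, σ_y = 470.9 → σ = 406 MPa, n = 1.16
  material S: E = 109.6, α = 8.98, σ_y = 362.7 → σ = 244 MPa, n = 1.49
Material P has the lowest safety factor, n = 0.478.

material P, n = 0.478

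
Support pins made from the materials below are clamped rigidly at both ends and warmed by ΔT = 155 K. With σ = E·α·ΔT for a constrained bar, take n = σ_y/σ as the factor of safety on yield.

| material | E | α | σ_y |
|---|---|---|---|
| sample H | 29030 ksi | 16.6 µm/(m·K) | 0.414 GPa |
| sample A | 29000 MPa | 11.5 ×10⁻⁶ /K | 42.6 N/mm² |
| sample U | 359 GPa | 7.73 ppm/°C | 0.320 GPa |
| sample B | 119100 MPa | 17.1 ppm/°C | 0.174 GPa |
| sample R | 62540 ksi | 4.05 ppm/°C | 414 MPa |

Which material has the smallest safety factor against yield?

Converting E to GPa, α to ×10⁻⁶/K, σ_y to MPa, then σ and n for each:
  sample H: E = 200.2, α = 16.6, σ_y = 414.0 → σ = 515 MPa, n = 0.804
  sample A: E = 29.00, α = 11.5, σ_y = 42.60 → σ = 51.7 MPa, n = 0.824
  sample U: E = 359.0, α = 7.73, σ_y = 320.0 → σ = 430 MPa, n = 0.744
  sample B: E = 119.1, α = 17.1, σ_y = 174.0 → σ = 316 MPa, n = 0.551
  sample R: E = 431.2, α = 4.05, σ_y = 414.0 → σ = 271 MPa, n = 1.53
Smallest n: sample B with n = 0.551.

sample B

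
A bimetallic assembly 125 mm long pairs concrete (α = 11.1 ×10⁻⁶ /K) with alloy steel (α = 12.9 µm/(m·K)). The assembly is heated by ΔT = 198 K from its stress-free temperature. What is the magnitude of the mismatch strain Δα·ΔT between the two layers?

Δα = |11.1 − 12.9|×10⁻⁶/K = 1.80×10⁻⁶/K.
Mismatch strain = Δα·ΔT = 1.80×10⁻⁶ × 198.0 = 3.56×10⁻⁴.

3.56×10⁻⁴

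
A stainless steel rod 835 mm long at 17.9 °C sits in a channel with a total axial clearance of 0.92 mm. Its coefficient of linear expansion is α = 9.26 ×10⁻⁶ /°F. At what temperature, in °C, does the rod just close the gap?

84.0 °C

α = 9.26×10⁻⁶/°F × 9/5 = 16.7×10⁻⁶/K.
α·L₀·ΔT = 0.92 mm ⇒ ΔT = 0.92 / (16.7×10⁻⁶ × 835.0) = 66.10 K.
T = 17.9 + 66.10 = 84.00 °C.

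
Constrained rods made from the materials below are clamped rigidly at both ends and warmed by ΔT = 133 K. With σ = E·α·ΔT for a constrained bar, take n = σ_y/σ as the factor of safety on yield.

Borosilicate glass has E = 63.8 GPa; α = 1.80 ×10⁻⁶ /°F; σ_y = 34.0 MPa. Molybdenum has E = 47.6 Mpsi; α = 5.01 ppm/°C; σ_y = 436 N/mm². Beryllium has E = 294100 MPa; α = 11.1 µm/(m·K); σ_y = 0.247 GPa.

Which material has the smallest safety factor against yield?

Converting E to GPa, α to ×10⁻⁶/K, σ_y to MPa, then σ and n for each:
  borosilicate glass: E = 63.80, α = 3.24, σ_y = 34.00 → σ = 27.5 MPa, n = 1.24
  molybdenum: E = 328.2, α = 5.01, σ_y = 436.0 → σ = 219 MPa, n = 1.99
  beryllium: E = 294.1, α = 11.1, σ_y = 247.0 → σ = 434 MPa, n = 0.569
Beryllium has the lowest safety factor, n = 0.569.

beryllium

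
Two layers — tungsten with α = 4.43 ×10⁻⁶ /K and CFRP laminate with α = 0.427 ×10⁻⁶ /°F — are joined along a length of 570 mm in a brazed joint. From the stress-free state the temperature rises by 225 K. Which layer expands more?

tungsten

CFRP laminate: α = 0.427×10⁻⁶/°F × 9/5 = 0.769×10⁻⁶/K.
α(tungsten) = 4.43×10⁻⁶/K vs α(CFRP laminate) = 0.769×10⁻⁶/K.
Higher α expands more for the same ΔT: tungsten.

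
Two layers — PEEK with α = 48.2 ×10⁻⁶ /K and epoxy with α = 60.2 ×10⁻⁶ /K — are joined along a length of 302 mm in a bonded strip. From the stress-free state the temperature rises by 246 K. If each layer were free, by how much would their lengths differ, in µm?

Δα = |48.2 − 60.2|×10⁻⁶/K = 12.0×10⁻⁶/K.
ΔL_mismatch = Δα·L·ΔT = 12.0×10⁻⁶ × 302.0 mm × 246.0 K = 892 µm.

892 µm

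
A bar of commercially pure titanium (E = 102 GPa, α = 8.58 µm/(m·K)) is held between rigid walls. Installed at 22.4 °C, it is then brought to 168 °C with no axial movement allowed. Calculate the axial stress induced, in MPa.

127 MPa

ΔT = 145.6 K. Constrained thermal stress σ = E·α·ΔT = 102.0×10³ MPa × 8.58×10⁻⁶ × 145.6 = 127 MPa (compressive).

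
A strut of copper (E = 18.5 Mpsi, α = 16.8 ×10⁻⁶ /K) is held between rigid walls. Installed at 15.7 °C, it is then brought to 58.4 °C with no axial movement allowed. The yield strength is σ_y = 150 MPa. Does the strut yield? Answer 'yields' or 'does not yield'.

does not yield

E = 18.5 Mpsi = 127.6 GPa.
ΔT = 42.70 K. Constrained thermal stress σ = E·α·ΔT = 127.6×10³ MPa × 16.8×10⁻⁶ × 42.70 = 91.5 MPa (compressive).
Compare to σ_y = 150 MPa: σ < σ_y, so it does not yield.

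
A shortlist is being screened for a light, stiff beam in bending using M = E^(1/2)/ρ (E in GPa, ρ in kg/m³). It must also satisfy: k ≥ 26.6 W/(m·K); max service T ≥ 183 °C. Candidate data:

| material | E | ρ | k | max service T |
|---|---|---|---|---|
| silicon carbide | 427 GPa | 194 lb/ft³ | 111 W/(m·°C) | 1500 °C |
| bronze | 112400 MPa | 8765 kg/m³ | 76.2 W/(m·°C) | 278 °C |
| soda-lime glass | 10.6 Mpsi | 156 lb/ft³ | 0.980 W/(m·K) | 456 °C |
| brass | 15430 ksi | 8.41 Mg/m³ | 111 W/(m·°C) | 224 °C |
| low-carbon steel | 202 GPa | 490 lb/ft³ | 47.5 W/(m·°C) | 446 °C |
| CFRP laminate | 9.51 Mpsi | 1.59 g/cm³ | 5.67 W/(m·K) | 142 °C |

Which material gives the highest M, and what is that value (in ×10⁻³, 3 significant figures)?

Screen on constraints: k ≥ 26.6 W/(m·K); max service T ≥ 183 °C. Survivors: silicon carbide, bronze, brass, low-carbon steel.
Normalizing units and computing the index:
  silicon carbide: E = 427.0 GPa, ρ = 3108 kg/m³
  bronze: E = 112.4 GPa, ρ = 8765 kg/m³
  brass: E = 106.4 GPa, ρ = 8410 kg/m³
  low-carbon steel: E = 202.0 GPa, ρ = 7849 kg/m³
  silicon carbide: M = 6.65×10⁻³
  low-carbon steel: M = 1.81×10⁻³
  brass: M = 1.23×10⁻³
  bronze: M = 1.21×10⁻³
Silicon carbide ranks first.

silicon carbide, M = 6.65×10⁻³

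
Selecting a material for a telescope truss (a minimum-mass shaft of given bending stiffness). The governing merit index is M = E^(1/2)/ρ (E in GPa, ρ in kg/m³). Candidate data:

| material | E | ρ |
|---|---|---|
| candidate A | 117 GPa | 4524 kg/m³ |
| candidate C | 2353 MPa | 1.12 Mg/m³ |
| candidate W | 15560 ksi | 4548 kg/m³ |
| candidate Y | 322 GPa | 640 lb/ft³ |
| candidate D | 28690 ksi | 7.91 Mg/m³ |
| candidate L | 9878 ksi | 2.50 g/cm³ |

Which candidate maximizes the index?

candidate L

Convert each candidate to consistent units, then evaluate M:
  candidate A: E = 117.0 GPa, ρ = 4524 kg/m³
  candidate C: E = 2.353 GPa, ρ = 1120 kg/m³
  candidate W: E = 107.3 GPa, ρ = 4548 kg/m³
  candidate Y: E = 322.0 GPa, ρ = 10250 kg/m³
  candidate D: E = 197.8 GPa, ρ = 7910 kg/m³
  candidate L: E = 68.11 GPa, ρ = 2500 kg/m³
  candidate L: M = 3.30×10⁻³
  candidate A: M = 2.39×10⁻³
  candidate W: M = 2.28×10⁻³
  candidate D: M = 1.78×10⁻³
  candidate Y: M = 1.75×10⁻³
  candidate C: M = 1.37×10⁻³
The maximum is for candidate L.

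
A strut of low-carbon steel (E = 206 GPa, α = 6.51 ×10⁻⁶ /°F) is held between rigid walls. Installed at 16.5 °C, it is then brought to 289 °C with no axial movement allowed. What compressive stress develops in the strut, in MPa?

658 MPa

α = 6.51×10⁻⁶/°F × 9/5 = 11.7×10⁻⁶/K.
ΔT = 272.5 K. Constrained thermal stress σ = E·α·ΔT = 206.0×10³ MPa × 11.7×10⁻⁶ × 272.5 = 658 MPa (compressive).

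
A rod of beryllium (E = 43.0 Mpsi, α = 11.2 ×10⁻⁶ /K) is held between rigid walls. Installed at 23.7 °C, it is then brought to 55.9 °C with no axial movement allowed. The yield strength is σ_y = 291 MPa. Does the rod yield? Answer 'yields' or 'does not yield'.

E = 43.0 Mpsi = 296.5 GPa.
ΔT = 32.20 K. Constrained thermal stress σ = E·α·ΔT = 296.5×10³ MPa × 11.2×10⁻⁶ × 32.20 = 107 MPa (compressive).
Compare to σ_y = 291 MPa: σ < σ_y, so it does not yield.

does not yield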